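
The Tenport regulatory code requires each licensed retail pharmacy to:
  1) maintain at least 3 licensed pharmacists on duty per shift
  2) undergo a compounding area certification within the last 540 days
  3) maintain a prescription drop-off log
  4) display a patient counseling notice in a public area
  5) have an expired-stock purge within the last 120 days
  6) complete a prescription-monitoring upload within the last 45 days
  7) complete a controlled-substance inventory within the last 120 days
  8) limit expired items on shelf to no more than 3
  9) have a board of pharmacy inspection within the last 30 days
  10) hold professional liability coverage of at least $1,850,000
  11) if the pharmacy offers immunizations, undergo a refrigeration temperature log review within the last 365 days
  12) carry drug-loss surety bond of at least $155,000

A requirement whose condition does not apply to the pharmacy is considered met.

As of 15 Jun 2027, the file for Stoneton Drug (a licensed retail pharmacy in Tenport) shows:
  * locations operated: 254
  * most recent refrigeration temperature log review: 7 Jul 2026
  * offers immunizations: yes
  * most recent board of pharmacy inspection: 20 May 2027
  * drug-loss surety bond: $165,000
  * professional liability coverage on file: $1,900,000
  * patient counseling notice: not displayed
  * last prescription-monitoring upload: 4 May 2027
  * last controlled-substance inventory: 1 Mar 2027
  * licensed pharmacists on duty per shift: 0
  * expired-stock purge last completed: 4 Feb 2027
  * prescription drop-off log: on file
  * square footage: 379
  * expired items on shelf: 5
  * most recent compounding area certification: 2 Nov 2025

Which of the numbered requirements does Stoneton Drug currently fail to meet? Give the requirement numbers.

1, 2, 4, 5, 8

1. licensed pharmacists on duty per shift 0 < 3 → not met
2. compounding area certification 590 days ago vs limit 540 → not met
3. prescription drop-off log present → met
4. patient counseling notice absent → not met
5. expired-stock purge 131 days ago vs limit 120 → not met
6. prescription-monitoring upload 42 days ago vs limit 45 → met
7. controlled-substance inventory 106 days ago vs limit 120 → met
8. expired items on shelf 5 > 3 → not met
9. board of pharmacy inspection 26 days ago vs limit 30 → met
10. professional liability coverage $1,900,000 ≥ $1,850,000 → met
11. condition 'offers immunizations' holds; refrigeration temperature log review 343 days ago vs limit 365 → met
12. drug-loss surety bond $165,000 ≥ $155,000 → met
Not met: 1, 2, 4, 5, 8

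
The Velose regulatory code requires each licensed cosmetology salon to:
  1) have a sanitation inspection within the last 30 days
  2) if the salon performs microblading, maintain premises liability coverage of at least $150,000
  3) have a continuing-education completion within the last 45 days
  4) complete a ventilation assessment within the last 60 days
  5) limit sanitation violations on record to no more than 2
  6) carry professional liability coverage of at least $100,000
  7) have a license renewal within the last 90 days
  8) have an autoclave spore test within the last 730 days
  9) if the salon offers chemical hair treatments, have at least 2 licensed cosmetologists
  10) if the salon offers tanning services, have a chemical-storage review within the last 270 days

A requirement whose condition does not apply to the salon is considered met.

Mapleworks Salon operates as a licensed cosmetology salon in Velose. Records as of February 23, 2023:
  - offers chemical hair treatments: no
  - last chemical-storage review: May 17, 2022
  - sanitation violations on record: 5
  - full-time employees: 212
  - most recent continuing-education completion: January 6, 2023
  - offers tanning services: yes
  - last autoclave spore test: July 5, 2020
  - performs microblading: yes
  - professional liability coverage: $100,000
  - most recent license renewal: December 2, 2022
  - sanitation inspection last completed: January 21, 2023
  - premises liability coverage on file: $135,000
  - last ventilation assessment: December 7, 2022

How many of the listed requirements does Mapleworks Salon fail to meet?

7

1. sanitation inspection 33 days ago vs limit 30 → not met
2. condition 'performs microblading' holds; premises liability coverage $135,000 < $150,000 → not met
3. continuing-education completion 48 days ago vs limit 45 → not met
4. ventilation assessment 78 days ago vs limit 60 → not met
5. sanitation violations on record 5 > 2 → not met
6. professional liability coverage $100,000 ≥ $100,000 → met
7. license renewal 83 days ago vs limit 90 → met
8. autoclave spore test 963 days ago vs limit 730 → not met
9. condition 'offers chemical hair treatments' does not hold → requirement n/a → met
10. condition 'offers tanning services' holds; chemical-storage review 282 days ago vs limit 270 → not met
Not met: 7 of 10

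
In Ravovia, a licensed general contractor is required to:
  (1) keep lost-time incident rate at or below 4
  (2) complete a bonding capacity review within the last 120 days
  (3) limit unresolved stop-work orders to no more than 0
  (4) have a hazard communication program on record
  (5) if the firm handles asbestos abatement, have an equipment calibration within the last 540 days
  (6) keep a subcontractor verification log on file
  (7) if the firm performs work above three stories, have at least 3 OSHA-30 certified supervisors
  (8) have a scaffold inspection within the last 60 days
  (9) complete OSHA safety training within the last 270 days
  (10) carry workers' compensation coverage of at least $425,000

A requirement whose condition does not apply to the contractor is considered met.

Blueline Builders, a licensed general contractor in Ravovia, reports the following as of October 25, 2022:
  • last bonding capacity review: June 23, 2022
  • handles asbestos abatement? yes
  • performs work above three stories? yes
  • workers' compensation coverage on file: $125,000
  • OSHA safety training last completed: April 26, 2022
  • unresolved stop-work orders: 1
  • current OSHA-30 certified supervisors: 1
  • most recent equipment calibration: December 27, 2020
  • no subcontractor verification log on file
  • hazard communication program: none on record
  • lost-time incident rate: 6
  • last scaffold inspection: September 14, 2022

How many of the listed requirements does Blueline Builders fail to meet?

1. lost-time incident rate 6 > 4 → not met
2. bonding capacity review 124 days ago vs limit 120 → not met
3. unresolved stop-work orders 1 > 0 → not met
4. hazard communication program absent → not met
5. condition 'handles asbestos abatement' holds; equipment calibration 667 days ago vs limit 540 → not met
6. subcontractor verification log absent → not met
7. condition 'performs work above three stories' holds; OSHA-30 certified supervisors 1 < 3 → not met
8. scaffold inspection 41 days ago vs limit 60 → met
9. OSHA safety training 182 days ago vs limit 270 → met
10. workers' compensation coverage $125,000 < $425,000 → not met
Not met: 8 of 10

8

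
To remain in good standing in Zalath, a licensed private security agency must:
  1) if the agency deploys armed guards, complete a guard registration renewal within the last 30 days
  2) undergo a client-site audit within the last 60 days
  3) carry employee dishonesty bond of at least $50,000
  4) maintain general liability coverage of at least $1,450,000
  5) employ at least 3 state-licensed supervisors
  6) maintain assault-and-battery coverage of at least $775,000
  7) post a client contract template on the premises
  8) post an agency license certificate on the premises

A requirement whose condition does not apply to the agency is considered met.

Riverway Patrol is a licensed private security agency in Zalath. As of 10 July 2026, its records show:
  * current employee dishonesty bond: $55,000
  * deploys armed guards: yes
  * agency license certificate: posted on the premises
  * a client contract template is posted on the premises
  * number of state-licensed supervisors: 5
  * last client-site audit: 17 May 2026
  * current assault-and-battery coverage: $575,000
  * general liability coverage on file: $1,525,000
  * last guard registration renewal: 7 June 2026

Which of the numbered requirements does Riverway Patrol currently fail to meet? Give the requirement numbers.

1. condition 'deploys armed guards' holds; guard registration renewal 33 days ago vs limit 30 → not met
2. client-site audit 54 days ago vs limit 60 → met
3. employee dishonesty bond $55,000 ≥ $50,000 → met
4. general liability coverage $1,525,000 ≥ $1,450,000 → met
5. state-licensed supervisors 5 ≥ 3 → met
6. assault-and-battery coverage $575,000 < $775,000 → not met
7. client contract template present → met
8. agency license certificate present → met
Not met: 1, 6

1, 6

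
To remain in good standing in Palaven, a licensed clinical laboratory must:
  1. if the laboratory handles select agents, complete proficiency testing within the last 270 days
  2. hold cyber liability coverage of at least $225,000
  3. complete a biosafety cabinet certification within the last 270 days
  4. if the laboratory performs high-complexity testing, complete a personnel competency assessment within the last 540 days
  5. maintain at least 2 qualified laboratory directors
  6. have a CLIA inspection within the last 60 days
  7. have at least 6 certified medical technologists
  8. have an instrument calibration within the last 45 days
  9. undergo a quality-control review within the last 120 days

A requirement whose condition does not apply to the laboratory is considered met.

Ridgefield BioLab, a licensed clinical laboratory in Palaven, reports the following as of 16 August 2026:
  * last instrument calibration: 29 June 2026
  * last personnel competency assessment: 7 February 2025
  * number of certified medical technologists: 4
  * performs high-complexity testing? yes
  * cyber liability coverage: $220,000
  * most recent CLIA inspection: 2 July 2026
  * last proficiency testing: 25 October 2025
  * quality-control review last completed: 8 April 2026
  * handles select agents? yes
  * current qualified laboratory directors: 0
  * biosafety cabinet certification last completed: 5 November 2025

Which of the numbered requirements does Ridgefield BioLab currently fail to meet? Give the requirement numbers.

1. condition 'handles select agents' holds; proficiency testing 295 days ago vs limit 270 → not met
2. cyber liability coverage $220,000 < $225,000 → not met
3. biosafety cabinet certification 284 days ago vs limit 270 → not met
4. condition 'performs high-complexity testing' holds; personnel competency assessment 555 days ago vs limit 540 → not met
5. qualified laboratory directors 0 < 2 → not met
6. CLIA inspection 45 days ago vs limit 60 → met
7. certified medical technologists 4 < 6 → not met
8. instrument calibration 48 days ago vs limit 45 → not met
9. quality-control review 130 days ago vs limit 120 → not met
Not met: 1, 2, 3, 4, 5, 7, 8, 9

1, 2, 3, 4, 5, 7, 8, 9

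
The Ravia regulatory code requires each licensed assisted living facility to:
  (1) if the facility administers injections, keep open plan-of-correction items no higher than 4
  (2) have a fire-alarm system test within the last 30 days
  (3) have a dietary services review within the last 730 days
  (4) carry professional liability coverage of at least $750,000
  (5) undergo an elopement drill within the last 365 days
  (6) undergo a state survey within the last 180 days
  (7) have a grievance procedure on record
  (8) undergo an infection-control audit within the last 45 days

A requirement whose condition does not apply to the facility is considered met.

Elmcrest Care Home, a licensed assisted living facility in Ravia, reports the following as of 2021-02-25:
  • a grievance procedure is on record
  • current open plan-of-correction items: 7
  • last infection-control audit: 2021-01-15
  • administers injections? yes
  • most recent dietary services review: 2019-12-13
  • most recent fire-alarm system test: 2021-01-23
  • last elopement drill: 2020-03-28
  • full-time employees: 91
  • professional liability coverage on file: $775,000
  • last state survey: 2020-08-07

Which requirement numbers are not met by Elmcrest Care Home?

1, 2, 6

1. condition 'administers injections' holds; open plan-of-correction items 7 > 4 → not met
2. fire-alarm system test 33 days ago vs limit 30 → not met
3. dietary services review 440 days ago vs limit 730 → met
4. professional liability coverage $775,000 ≥ $750,000 → met
5. elopement drill 334 days ago vs limit 365 → met
6. state survey 202 days ago vs limit 180 → not met
7. grievance procedure present → met
8. infection-control audit 41 days ago vs limit 45 → met
Not met: 1, 2, 6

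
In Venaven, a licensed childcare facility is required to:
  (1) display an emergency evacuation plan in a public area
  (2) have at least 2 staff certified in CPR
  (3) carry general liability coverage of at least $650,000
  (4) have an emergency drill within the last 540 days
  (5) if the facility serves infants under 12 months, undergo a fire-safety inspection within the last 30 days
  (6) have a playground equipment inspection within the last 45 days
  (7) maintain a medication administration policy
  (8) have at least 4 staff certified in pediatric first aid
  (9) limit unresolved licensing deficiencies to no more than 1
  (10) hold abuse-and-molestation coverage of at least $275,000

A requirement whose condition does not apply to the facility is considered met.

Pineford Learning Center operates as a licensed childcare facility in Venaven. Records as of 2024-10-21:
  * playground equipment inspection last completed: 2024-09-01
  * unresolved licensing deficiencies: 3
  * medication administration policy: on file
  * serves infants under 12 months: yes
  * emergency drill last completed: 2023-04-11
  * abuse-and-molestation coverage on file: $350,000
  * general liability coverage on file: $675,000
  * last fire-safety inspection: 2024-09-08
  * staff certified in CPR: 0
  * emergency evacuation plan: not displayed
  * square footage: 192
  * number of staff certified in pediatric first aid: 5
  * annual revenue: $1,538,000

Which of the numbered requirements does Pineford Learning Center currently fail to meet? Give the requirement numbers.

1. emergency evacuation plan absent → not met
2. staff certified in CPR 0 < 2 → not met
3. general liability coverage $675,000 ≥ $650,000 → met
4. emergency drill 559 days ago vs limit 540 → not met
5. condition 'serves infants under 12 months' holds; fire-safety inspection 43 days ago vs limit 30 → not met
6. playground equipment inspection 50 days ago vs limit 45 → not met
7. medication administration policy present → met
8. staff certified in pediatric first aid 5 ≥ 4 → met
9. unresolved licensing deficiencies 3 > 1 → not met
10. abuse-and-molestation coverage $350,000 ≥ $275,000 → met
Not met: 1, 2, 4, 5, 6, 9

1, 2, 4, 5, 6, 9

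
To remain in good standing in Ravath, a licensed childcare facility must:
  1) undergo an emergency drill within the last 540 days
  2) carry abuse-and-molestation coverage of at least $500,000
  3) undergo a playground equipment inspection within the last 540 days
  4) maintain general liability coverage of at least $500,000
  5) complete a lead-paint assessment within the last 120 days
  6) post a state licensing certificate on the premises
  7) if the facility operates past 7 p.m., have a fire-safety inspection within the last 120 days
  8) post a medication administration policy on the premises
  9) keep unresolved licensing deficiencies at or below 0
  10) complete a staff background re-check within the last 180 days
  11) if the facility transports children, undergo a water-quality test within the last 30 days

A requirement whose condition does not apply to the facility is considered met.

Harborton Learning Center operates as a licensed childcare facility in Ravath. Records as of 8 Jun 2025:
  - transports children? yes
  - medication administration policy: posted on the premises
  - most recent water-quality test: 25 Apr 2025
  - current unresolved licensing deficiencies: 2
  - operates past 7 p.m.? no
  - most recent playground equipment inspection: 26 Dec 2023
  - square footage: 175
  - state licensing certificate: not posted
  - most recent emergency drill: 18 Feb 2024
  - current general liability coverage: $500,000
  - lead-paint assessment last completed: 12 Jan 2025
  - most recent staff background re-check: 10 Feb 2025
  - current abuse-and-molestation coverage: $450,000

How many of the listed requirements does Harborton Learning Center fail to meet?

1. emergency drill 476 days ago vs limit 540 → met
2. abuse-and-molestation coverage $450,000 < $500,000 → not met
3. playground equipment inspection 530 days ago vs limit 540 → met
4. general liability coverage $500,000 ≥ $500,000 → met
5. lead-paint assessment 147 days ago vs limit 120 → not met
6. state licensing certificate absent → not met
7. condition 'operates past 7 p.m.' does not hold → requirement n/a → met
8. medication administration policy present → met
9. unresolved licensing deficiencies 2 > 0 → not met
10. staff background re-check 118 days ago vs limit 180 → met
11. condition 'transports children' holds; water-quality test 44 days ago vs limit 30 → not met
Not met: 5 of 11

5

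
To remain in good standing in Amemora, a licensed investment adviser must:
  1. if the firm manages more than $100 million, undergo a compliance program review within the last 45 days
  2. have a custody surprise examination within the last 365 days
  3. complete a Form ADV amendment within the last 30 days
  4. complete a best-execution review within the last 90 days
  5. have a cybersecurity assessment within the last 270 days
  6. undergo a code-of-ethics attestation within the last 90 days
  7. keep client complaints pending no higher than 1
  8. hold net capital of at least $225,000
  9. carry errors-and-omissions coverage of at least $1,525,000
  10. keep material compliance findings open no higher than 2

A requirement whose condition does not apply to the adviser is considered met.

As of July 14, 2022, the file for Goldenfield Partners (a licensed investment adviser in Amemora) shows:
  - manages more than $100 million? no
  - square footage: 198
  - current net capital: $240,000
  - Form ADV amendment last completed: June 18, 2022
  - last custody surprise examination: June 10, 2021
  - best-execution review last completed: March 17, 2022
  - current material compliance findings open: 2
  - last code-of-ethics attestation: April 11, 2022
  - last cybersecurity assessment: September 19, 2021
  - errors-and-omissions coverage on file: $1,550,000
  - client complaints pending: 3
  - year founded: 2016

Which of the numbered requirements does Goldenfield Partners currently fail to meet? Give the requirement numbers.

2, 4, 5, 6, 7

1. condition 'manages more than $100 million' does not hold → requirement n/a → met
2. custody surprise examination 399 days ago vs limit 365 → not met
3. Form ADV amendment 26 days ago vs limit 30 → met
4. best-execution review 119 days ago vs limit 90 → not met
5. cybersecurity assessment 298 days ago vs limit 270 → not met
6. code-of-ethics attestation 94 days ago vs limit 90 → not met
7. client complaints pending 3 > 1 → not met
8. net capital $240,000 ≥ $225,000 → met
9. errors-and-omissions coverage $1,550,000 ≥ $1,525,000 → met
10. material compliance findings open 2 ≤ 2 → met
Not met: 2, 4, 5, 6, 7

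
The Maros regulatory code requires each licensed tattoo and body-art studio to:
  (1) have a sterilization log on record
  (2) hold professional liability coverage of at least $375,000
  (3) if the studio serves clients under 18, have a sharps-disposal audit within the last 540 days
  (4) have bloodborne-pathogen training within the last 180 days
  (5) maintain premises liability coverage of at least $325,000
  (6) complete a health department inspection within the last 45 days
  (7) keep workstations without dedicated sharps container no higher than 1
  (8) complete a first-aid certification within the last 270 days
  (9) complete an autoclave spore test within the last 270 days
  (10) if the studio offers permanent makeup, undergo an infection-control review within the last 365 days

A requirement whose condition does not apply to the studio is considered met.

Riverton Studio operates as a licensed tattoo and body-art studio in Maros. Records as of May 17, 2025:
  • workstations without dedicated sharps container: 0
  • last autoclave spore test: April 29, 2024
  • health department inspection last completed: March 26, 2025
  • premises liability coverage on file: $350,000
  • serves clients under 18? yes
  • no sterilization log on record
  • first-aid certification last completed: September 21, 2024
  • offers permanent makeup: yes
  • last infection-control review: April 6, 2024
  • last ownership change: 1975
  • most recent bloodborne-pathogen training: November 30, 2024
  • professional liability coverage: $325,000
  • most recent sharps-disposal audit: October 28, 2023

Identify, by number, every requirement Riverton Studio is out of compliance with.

1. sterilization log absent → not met
2. professional liability coverage $325,000 < $375,000 → not met
3. condition 'serves clients under 18' holds; sharps-disposal audit 567 days ago vs limit 540 → not met
4. bloodborne-pathogen training 168 days ago vs limit 180 → met
5. premises liability coverage $350,000 ≥ $325,000 → met
6. health department inspection 52 days ago vs limit 45 → not met
7. workstations without dedicated sharps container 0 ≤ 1 → met
8. first-aid certification 238 days ago vs limit 270 → met
9. autoclave spore test 383 days ago vs limit 270 → not met
10. condition 'offers permanent makeup' holds; infection-control review 406 days ago vs limit 365 → not met
Not met: 1, 2, 3, 6, 9, 10

1, 2, 3, 6, 9, 10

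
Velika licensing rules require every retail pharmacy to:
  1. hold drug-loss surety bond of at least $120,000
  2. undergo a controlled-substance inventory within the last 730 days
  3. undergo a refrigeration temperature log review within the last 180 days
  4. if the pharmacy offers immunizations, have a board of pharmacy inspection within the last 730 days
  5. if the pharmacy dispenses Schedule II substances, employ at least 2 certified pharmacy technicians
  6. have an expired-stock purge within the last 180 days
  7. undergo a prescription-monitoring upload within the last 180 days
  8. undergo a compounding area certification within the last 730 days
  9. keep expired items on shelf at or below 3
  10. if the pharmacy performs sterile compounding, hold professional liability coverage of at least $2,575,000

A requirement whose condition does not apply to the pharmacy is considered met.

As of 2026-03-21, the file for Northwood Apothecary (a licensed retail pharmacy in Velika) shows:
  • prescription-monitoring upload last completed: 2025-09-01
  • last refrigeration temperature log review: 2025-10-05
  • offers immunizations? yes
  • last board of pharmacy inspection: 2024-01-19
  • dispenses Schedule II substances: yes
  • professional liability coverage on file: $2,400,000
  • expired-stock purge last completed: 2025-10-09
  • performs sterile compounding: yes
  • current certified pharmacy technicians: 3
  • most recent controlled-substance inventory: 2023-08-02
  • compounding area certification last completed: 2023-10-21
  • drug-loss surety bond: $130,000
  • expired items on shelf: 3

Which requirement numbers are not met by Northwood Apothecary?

1. drug-loss surety bond $130,000 ≥ $120,000 → met
2. controlled-substance inventory 962 days ago vs limit 730 → not met
3. refrigeration temperature log review 167 days ago vs limit 180 → met
4. condition 'offers immunizations' holds; board of pharmacy inspection 792 days ago vs limit 730 → not met
5. condition 'dispenses Schedule II substances' holds; certified pharmacy technicians 3 ≥ 2 → met
6. expired-stock purge 163 days ago vs limit 180 → met
7. prescription-monitoring upload 201 days ago vs limit 180 → not met
8. compounding area certification 882 days ago vs limit 730 → not met
9. expired items on shelf 3 ≤ 3 → met
10. condition 'performs sterile compounding' holds; professional liability coverage $2,400,000 < $2,575,000 → not met
Not met: 2, 4, 7, 8, 10

2, 4, 7, 8, 10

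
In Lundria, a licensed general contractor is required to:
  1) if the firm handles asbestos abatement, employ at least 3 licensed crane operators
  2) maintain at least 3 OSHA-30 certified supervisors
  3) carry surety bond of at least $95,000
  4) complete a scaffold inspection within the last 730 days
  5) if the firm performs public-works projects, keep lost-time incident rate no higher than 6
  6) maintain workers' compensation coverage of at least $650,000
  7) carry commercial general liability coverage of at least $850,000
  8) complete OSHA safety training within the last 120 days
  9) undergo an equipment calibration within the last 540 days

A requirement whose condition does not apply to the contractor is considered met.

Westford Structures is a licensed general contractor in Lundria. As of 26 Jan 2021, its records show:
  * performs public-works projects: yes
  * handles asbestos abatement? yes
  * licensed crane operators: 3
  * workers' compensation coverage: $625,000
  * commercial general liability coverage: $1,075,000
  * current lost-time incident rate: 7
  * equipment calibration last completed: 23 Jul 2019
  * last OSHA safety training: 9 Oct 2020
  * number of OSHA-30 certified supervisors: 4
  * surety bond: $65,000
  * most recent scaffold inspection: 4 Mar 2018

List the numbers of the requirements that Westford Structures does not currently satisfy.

3, 4, 5, 6, 9

1. condition 'handles asbestos abatement' holds; licensed crane operators 3 ≥ 3 → met
2. OSHA-30 certified supervisors 4 ≥ 3 → met
3. surety bond $65,000 < $95,000 → not met
4. scaffold inspection 1059 days ago vs limit 730 → not met
5. condition 'performs public-works projects' holds; lost-time incident rate 7 > 6 → not met
6. workers' compensation coverage $625,000 < $650,000 → not met
7. commercial general liability coverage $1,075,000 ≥ $850,000 → met
8. OSHA safety training 109 days ago vs limit 120 → met
9. equipment calibration 553 days ago vs limit 540 → not met
Not met: 3, 4, 5, 6, 9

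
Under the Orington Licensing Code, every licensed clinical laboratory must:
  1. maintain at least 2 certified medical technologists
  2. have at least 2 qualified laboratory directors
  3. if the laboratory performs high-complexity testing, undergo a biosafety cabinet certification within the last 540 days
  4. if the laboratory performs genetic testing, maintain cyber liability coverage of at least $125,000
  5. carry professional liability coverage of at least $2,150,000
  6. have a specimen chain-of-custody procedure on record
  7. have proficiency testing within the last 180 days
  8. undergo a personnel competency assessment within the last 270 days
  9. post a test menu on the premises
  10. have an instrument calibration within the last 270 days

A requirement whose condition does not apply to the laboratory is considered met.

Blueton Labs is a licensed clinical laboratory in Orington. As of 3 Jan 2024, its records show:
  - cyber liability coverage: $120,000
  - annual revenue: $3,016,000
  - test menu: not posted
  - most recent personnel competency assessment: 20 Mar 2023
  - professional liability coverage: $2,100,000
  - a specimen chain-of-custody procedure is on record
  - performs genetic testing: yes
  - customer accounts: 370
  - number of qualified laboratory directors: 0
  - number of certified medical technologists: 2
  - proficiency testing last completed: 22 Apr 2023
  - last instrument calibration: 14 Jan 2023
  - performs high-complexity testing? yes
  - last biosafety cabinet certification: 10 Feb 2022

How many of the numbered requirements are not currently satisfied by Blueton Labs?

1. certified medical technologists 2 ≥ 2 → met
2. qualified laboratory directors 0 < 2 → not met
3. condition 'performs high-complexity testing' holds; biosafety cabinet certification 692 days ago vs limit 540 → not met
4. condition 'performs genetic testing' holds; cyber liability coverage $120,000 < $125,000 → not met
5. professional liability coverage $2,100,000 < $2,150,000 → not met
6. specimen chain-of-custody procedure present → met
7. proficiency testing 256 days ago vs limit 180 → not met
8. personnel competency assessment 289 days ago vs limit 270 → not met
9. test menu absent → not met
10. instrument calibration 354 days ago vs limit 270 → not met
Not met: 8 of 10

8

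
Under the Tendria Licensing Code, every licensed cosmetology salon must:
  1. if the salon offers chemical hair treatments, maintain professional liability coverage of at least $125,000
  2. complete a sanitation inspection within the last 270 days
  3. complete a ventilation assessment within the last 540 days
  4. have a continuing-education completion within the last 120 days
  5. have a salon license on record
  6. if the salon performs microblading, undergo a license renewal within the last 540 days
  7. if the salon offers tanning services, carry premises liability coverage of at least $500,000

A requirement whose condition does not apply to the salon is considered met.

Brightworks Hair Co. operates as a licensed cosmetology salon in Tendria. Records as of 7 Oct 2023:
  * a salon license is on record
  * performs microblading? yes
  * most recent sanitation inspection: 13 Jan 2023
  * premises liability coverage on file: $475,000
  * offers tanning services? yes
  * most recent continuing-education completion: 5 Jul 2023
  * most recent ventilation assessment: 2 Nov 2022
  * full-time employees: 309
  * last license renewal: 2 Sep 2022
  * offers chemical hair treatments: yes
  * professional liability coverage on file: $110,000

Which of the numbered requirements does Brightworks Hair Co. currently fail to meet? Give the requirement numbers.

1, 7

1. condition 'offers chemical hair treatments' holds; professional liability coverage $110,000 < $125,000 → not met
2. sanitation inspection 267 days ago vs limit 270 → met
3. ventilation assessment 339 days ago vs limit 540 → met
4. continuing-education completion 94 days ago vs limit 120 → met
5. salon license present → met
6. condition 'performs microblading' holds; license renewal 400 days ago vs limit 540 → met
7. condition 'offers tanning services' holds; premises liability coverage $475,000 < $500,000 → not met
Not met: 1, 7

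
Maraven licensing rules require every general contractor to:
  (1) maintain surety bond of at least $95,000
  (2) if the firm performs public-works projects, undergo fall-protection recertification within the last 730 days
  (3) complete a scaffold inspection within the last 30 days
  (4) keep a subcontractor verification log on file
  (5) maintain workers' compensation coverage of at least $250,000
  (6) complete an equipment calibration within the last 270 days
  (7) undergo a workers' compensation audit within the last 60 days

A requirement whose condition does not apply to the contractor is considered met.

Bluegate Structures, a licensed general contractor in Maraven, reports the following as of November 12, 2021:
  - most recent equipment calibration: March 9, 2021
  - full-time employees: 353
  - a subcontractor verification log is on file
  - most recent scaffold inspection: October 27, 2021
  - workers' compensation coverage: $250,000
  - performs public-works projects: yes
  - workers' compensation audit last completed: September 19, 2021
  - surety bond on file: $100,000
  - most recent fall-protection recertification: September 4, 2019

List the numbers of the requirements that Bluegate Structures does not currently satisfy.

1. surety bond $100,000 ≥ $95,000 → met
2. condition 'performs public-works projects' holds; fall-protection recertification 800 days ago vs limit 730 → not met
3. scaffold inspection 16 days ago vs limit 30 → met
4. subcontractor verification log present → met
5. workers' compensation coverage $250,000 ≥ $250,000 → met
6. equipment calibration 248 days ago vs limit 270 → met
7. workers' compensation audit 54 days ago vs limit 60 → met
Not met: 2

2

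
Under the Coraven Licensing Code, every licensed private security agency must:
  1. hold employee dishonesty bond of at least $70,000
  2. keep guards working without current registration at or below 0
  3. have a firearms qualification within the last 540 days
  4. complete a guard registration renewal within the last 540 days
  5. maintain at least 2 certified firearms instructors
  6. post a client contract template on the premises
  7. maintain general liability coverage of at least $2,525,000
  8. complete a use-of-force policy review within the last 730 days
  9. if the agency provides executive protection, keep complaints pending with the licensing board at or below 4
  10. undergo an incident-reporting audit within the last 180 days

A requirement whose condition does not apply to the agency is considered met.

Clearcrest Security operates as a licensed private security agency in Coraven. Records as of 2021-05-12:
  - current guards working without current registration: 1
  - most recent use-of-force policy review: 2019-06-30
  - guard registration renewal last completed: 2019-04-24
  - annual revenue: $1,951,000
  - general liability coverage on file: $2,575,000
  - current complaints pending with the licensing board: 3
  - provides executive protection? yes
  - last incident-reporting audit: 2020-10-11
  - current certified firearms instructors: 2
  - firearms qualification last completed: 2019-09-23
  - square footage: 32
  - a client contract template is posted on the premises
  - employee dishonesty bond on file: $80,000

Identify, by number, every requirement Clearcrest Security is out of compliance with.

2, 3, 4, 10

1. employee dishonesty bond $80,000 ≥ $70,000 → met
2. guards working without current registration 1 > 0 → not met
3. firearms qualification 597 days ago vs limit 540 → not met
4. guard registration renewal 749 days ago vs limit 540 → not met
5. certified firearms instructors 2 ≥ 2 → met
6. client contract template present → met
7. general liability coverage $2,575,000 ≥ $2,525,000 → met
8. use-of-force policy review 682 days ago vs limit 730 → met
9. condition 'provides executive protection' holds; complaints pending with the licensing board 3 ≤ 4 → met
10. incident-reporting audit 213 days ago vs limit 180 → not met
Not met: 2, 3, 4, 10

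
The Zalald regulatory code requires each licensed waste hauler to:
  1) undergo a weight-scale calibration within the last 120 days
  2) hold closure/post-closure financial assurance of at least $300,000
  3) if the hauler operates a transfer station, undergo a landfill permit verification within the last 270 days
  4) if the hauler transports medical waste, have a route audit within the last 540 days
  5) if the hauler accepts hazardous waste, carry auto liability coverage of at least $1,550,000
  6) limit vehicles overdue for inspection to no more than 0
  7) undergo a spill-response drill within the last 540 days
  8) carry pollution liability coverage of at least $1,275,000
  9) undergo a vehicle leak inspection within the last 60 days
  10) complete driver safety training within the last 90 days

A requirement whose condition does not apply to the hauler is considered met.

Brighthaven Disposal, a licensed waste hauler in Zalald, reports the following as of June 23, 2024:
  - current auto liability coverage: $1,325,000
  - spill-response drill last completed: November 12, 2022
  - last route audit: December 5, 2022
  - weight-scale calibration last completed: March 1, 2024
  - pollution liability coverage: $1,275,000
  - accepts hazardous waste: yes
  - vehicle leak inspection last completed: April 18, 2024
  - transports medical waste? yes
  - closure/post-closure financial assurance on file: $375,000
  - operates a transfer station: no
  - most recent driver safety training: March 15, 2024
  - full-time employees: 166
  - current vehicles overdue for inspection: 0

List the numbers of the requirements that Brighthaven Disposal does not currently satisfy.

1. weight-scale calibration 114 days ago vs limit 120 → met
2. closure/post-closure financial assurance $375,000 ≥ $300,000 → met
3. condition 'operates a transfer station' does not hold → requirement n/a → met
4. condition 'transports medical waste' holds; route audit 566 days ago vs limit 540 → not met
5. condition 'accepts hazardous waste' holds; auto liability coverage $1,325,000 < $1,550,000 → not met
6. vehicles overdue for inspection 0 ≤ 0 → met
7. spill-response drill 589 days ago vs limit 540 → not met
8. pollution liability coverage $1,275,000 ≥ $1,275,000 → met
9. vehicle leak inspection 66 days ago vs limit 60 → not met
10. driver safety training 100 days ago vs limit 90 → not met
Not met: 4, 5, 7, 9, 10

4, 5, 7, 9, 10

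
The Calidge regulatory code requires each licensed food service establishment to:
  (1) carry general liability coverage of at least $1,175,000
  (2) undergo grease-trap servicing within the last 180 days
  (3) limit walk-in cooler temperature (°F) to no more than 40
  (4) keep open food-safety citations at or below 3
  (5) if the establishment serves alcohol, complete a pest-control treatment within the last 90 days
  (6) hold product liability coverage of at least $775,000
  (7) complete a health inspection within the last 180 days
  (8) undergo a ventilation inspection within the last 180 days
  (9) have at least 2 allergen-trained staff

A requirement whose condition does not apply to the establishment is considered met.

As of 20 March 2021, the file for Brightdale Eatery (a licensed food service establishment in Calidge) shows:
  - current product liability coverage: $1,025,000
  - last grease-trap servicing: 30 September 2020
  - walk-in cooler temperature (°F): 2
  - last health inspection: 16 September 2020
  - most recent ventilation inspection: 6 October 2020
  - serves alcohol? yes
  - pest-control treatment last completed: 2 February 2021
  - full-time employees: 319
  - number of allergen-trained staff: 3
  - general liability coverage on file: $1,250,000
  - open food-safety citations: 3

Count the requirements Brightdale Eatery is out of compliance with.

1. general liability coverage $1,250,000 ≥ $1,175,000 → met
2. grease-trap servicing 171 days ago vs limit 180 → met
3. walk-in cooler temperature (°F) 2 ≤ 40 → met
4. open food-safety citations 3 ≤ 3 → met
5. condition 'serves alcohol' holds; pest-control treatment 46 days ago vs limit 90 → met
6. product liability coverage $1,025,000 ≥ $775,000 → met
7. health inspection 185 days ago vs limit 180 → not met
8. ventilation inspection 165 days ago vs limit 180 → met
9. allergen-trained staff 3 ≥ 2 → met
Not met: 1 of 9

1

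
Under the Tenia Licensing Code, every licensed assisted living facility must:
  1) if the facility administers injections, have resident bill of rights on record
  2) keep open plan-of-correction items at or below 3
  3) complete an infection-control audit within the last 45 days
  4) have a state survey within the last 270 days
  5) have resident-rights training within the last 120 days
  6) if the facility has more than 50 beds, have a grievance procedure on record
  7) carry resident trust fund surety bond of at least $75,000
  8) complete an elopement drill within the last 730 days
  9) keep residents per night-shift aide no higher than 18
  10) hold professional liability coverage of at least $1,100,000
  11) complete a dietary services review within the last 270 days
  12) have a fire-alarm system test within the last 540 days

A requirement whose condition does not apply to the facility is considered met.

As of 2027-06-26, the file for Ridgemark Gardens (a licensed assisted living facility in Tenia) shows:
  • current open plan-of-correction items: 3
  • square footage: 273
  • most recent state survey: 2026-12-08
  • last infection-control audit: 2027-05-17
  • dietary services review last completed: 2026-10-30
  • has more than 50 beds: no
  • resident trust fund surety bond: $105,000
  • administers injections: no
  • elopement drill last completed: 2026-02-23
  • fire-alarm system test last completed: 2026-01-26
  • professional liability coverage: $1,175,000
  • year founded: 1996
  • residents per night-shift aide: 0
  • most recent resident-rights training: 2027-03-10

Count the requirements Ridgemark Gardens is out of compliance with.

1. condition 'administers injections' does not hold → requirement n/a → met
2. open plan-of-correction items 3 ≤ 3 → met
3. infection-control audit 40 days ago vs limit 45 → met
4. state survey 200 days ago vs limit 270 → met
5. resident-rights training 108 days ago vs limit 120 → met
6. condition 'has more than 50 beds' does not hold → requirement n/a → met
7. resident trust fund surety bond $105,000 ≥ $75,000 → met
8. elopement drill 488 days ago vs limit 730 → met
9. residents per night-shift aide 0 ≤ 18 → met
10. professional liability coverage $1,175,000 ≥ $1,100,000 → met
11. dietary services review 239 days ago vs limit 270 → met
12. fire-alarm system test 516 days ago vs limit 540 → met
Not met: 0 of 12

0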